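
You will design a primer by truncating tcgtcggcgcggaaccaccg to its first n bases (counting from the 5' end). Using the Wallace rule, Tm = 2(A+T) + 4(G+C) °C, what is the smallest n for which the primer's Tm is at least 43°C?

First 11 bases: TCGTCGGCGCG → Tm = 40°C (< 43°C)
First 12 bases: TCGTCGGCGCGG → Tm = 44°C (≥ 43°C)
Since every base adds ≥2°C, Tm only increases with n, so the threshold is first crossed at n = 12.

n = 12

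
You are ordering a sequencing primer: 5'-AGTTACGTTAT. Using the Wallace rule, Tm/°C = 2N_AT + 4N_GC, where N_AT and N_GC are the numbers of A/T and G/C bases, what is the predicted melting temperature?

28°C

Base counts: T=5, A=3, C=1, G=2
So N_AT = 8 and N_GC = 3.
Tm = 4·3 + 2·8 = 12 + 16 = 28°C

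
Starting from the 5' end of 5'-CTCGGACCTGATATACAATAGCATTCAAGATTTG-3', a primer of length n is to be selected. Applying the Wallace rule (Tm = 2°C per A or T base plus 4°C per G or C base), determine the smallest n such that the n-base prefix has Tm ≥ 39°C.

n = 13

First 12 bases: CTCGGACCTGAT → Tm = 38°C (< 39°C)
First 13 bases: CTCGGACCTGATA → Tm = 40°C (≥ 39°C)
Each additional base adds 2°C (A/T) or 4°C (G/C), so Tm is non-decreasing in n; n = 13 is the first length to reach 39°C.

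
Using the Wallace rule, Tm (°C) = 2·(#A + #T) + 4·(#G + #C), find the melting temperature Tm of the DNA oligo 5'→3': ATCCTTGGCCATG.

Base counts: C=4, A=2, T=4, G=3
So N_AT = 6 and N_GC = 7.
Tm = 4·7 + 2·6 = 28 + 12 = 40°C

40°C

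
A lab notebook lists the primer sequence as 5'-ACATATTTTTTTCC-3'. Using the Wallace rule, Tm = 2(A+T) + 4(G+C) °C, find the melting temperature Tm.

Counting bases: T=8, A=3, G=0, C=3
So N_AT = 11 and N_GC = 3.
Tm = 4·3 + 2·11 = 12 + 22 = 34°C

34°C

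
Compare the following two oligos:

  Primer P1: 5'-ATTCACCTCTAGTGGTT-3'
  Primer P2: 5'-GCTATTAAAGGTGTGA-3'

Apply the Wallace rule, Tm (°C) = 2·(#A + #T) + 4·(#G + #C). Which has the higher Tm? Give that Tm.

Primer P1: A+T=10, G+C=7 → Tm = 2(10)+4(7) = 48°C
Primer P2: A+T=10, G+C=6 → Tm = 2(10)+4(6) = 44°C
48°C vs 44°C → primer P1 is higher.

Primer P1, 48°C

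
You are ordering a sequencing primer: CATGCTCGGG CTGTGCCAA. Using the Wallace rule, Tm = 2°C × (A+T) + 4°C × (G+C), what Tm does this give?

Base counts: G=6, T=4, A=3, C=6
A+T = 7, G+C = 12
Tm = 2×7 + 4×12 = 62°C

62°C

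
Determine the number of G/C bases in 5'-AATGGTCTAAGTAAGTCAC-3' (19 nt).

7

C=3, T=5, A=7, G=4
Total G or C: 4 + 3 = 7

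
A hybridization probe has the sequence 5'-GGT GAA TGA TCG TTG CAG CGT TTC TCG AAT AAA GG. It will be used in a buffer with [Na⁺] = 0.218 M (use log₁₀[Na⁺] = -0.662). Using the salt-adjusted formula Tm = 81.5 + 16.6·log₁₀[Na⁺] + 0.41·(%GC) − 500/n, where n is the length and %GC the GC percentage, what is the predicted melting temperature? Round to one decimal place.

75.0°C

Length n = 35. Counting bases: G=11, C=5, A=9, T=10
G+C = 16, so %GC = 16/35 × 100 = 45.714%
Salt term: 16.6 × (-0.662) = -10.989
GC term: 0.41 × 45.714 = 18.743; length term: −500/35 = −14.286
Tm = 81.5 + (-10.989) + 18.743 − 14.286 = 74.968 → 75.0°C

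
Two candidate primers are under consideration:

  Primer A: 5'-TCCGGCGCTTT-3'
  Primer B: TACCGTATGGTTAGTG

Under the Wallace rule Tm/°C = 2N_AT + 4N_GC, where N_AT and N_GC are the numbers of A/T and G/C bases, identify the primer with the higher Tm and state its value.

Primer A: A+T=4, G+C=7 → Tm = 2(4)+4(7) = 36°C
Primer B: A+T=9, G+C=7 → Tm = 2(9)+4(7) = 46°C
36°C vs 46°C → primer B is higher.

Primer B, 46°C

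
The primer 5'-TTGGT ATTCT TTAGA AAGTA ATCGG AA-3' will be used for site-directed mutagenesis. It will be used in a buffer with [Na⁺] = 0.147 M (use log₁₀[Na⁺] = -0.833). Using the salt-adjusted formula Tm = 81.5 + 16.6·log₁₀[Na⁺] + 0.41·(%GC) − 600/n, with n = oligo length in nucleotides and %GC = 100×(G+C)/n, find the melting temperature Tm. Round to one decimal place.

Length n = 27. Base counts: T=10, A=9, G=6, C=2
G+C = 8, so %GC = 8/27 × 100 = 29.63%
Salt term: 16.6 × (-0.833) = -13.828
GC term: 0.41 × 29.63 = 12.148; length term: −600/27 = −22.222
Tm = 81.5 + (-13.828) + 12.148 − 22.222 = 57.598 → 57.6°C

57.6°C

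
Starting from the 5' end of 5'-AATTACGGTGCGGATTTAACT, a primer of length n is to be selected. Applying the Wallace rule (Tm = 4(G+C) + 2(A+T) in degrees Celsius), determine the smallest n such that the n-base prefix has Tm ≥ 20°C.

First 7 bases: AATTACG → Tm = 18°C (< 20°C)
First 8 bases: AATTACGG → Tm = 22°C (≥ 20°C)
Each additional base adds 2°C (A/T) or 4°C (G/C), so Tm is non-decreasing in n; n = 8 is the first length to reach 20°C.

n = 8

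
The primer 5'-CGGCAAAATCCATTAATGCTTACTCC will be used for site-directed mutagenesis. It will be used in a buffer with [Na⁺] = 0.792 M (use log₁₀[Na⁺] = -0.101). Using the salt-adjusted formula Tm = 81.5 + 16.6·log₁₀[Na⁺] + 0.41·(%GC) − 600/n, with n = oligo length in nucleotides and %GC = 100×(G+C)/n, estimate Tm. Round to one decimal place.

74.1°C

Length n = 26. C=8, A=8, G=3, T=7
G+C = 11, so %GC = 11/26 × 100 = 42.308%
Salt term: 16.6 × (-0.101) = -1.677
GC term: 0.41 × 42.308 = 17.346; length term: −600/26 = −23.077
Tm = 81.5 + (-1.677) + 17.346 − 23.077 = 74.092 → 74.1°C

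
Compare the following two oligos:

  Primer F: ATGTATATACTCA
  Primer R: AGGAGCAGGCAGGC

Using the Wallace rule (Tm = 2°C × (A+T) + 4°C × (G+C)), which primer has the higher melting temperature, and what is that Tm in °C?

Primer F: A+T=10, G+C=3 → Tm = 2(10)+4(3) = 32°C
Primer R: A+T=4, G+C=10 → Tm = 2(4)+4(10) = 48°C
32°C vs 48°C → primer R is higher.

Primer R, 48°C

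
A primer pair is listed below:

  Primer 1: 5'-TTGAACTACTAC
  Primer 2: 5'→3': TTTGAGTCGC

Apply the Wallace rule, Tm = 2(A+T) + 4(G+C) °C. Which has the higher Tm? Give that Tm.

Primer 1, 32°C

Primer 1: A+T=8, G+C=4 → Tm = 2(8)+4(4) = 32°C
Primer 2: A+T=5, G+C=5 → Tm = 2(5)+4(5) = 30°C
32°C vs 30°C → primer 1 is higher.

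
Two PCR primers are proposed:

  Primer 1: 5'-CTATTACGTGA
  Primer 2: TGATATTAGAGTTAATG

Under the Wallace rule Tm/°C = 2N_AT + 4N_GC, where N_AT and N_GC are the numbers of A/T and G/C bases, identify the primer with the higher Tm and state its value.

Primer 2, 42°C

Primer 1: A+T=7, G+C=4 → Tm = 2(7)+4(4) = 30°C
Primer 2: A+T=13, G+C=4 → Tm = 2(13)+4(4) = 42°C
30°C vs 42°C → primer 2 is higher.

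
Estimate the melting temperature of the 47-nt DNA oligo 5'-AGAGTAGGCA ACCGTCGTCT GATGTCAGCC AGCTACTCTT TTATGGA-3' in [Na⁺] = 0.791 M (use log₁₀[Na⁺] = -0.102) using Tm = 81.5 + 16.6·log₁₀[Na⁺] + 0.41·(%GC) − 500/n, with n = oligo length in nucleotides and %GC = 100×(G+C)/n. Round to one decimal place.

89.2°C

Length n = 47. Counting bases: A=11, T=13, C=11, G=12
G+C = 23, so %GC = 23/47 × 100 = 48.936%
Salt term: 16.6 × (-0.102) = -1.693
GC term: 0.41 × 48.936 = 20.064; length term: −500/47 = −10.638
Tm = 81.5 + (-1.693) + 20.064 − 10.638 = 89.233 → 89.2°C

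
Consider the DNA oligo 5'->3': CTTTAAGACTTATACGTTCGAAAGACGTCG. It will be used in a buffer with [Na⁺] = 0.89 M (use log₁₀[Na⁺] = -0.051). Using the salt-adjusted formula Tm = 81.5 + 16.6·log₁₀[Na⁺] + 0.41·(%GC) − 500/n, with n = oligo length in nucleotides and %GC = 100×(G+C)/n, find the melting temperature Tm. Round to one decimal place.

Length n = 30. C=6, T=9, A=9, G=6
G+C = 12, so %GC = 12/30 × 100 = 40%
Salt term: 16.6 × (-0.051) = -0.847
GC term: 0.41 × 40 = 16.4; length term: −500/30 = −16.667
Tm = 81.5 + (-0.847) + 16.4 − 16.667 = 80.386 → 80.4°C

80.4°C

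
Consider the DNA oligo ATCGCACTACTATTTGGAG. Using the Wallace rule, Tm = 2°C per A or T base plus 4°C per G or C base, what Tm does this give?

54°C

Counting bases: T=6, A=5, C=4, G=4
A+T = 11, G+C = 8
Tm = 2(11) + 4(8) = 22 + 32 = 54°C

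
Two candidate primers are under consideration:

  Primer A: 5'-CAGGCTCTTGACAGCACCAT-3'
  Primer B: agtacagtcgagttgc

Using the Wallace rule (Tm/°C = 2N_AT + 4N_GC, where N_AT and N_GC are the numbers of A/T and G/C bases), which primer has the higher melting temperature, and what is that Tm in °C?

Primer A: A+T=9, G+C=11 → Tm = 2(9)+4(11) = 62°C
Primer B: A+T=8, G+C=8 → Tm = 2(8)+4(8) = 48°C
62°C vs 48°C → primer A is higher.

Primer A, 62°C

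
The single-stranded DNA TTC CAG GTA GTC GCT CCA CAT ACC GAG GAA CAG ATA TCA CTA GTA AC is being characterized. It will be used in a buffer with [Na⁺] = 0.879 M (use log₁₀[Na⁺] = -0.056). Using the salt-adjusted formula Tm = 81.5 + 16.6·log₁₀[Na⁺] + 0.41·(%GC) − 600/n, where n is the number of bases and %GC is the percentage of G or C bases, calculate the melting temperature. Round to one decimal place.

Length n = 47. Counting bases: A=15, T=10, C=13, G=9
G+C = 22, so %GC = 22/47 × 100 = 46.809%
Salt term: 16.6 × (-0.056) = -0.93
GC term: 0.41 × 46.809 = 19.192; length term: −600/47 = −12.766
Tm = 81.5 + (-0.93) + 19.192 − 12.766 = 86.996 → 87.0°C

87.0°C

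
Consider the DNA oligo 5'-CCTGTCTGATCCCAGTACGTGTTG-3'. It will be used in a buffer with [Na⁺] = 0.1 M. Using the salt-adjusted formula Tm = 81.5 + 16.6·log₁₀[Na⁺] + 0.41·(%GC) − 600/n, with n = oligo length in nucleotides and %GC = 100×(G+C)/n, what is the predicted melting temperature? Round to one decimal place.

62.1°C

Length n = 24. Scanning the sequence gives G=6, A=3, C=7, T=8.
G+C = 13, so %GC = 13/24 × 100 = 54.167%
Salt term: 16.6 × (-1) = -16.6
GC term: 0.41 × 54.167 = 22.208; length term: −600/24 = −25
Tm = 81.5 + (-16.6) + 22.208 − 25 = 62.108 → 62.1°C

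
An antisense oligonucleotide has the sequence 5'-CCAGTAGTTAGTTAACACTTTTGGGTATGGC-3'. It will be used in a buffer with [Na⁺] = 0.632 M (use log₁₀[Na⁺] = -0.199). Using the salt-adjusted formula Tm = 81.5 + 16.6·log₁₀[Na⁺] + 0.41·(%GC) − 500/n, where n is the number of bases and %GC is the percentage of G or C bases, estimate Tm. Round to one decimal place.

79.3°C

Length n = 31. A=7, C=5, T=11, G=8
G+C = 13, so %GC = 13/31 × 100 = 41.935%
Salt term: 16.6 × (-0.199) = -3.303
GC term: 0.41 × 41.935 = 17.193; length term: −500/31 = −16.129
Tm = 81.5 + (-3.303) + 17.193 − 16.129 = 79.261 → 79.3°C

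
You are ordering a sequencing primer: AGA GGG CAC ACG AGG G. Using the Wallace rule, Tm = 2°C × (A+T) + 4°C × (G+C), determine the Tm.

Scanning the sequence gives T=0, C=3, A=5, G=8.
A+T = 5, G+C = 11
Tm = 2×5 + 4×11 = 54°C

54°C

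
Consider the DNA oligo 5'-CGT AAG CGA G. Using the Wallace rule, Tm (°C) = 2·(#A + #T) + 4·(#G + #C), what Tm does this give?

32°C

G=4, T=1, C=2, A=3
So N_AT = 4 and N_GC = 6.
Tm = 4·6 + 2·4 = 24 + 8 = 32°C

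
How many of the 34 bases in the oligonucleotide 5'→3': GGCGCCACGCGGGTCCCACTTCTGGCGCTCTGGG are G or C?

G=13, T=6, A=2, C=13
G+C = 13 + 13 = 26

26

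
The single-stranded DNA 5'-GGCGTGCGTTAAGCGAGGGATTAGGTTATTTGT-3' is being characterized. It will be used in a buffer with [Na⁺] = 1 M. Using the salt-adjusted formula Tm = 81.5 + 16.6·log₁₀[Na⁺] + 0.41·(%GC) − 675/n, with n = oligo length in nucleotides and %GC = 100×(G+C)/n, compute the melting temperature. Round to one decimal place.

Length n = 33. Counting bases: C=3, G=13, A=6, T=11
G+C = 16, so %GC = 16/33 × 100 = 48.485%
Salt term: 16.6 × (0) = 0
GC term: 0.41 × 48.485 = 19.879; length term: −675/33 = −20.455
Tm = 81.5 + (0) + 19.879 − 20.455 = 80.924 → 80.9°C

80.9°C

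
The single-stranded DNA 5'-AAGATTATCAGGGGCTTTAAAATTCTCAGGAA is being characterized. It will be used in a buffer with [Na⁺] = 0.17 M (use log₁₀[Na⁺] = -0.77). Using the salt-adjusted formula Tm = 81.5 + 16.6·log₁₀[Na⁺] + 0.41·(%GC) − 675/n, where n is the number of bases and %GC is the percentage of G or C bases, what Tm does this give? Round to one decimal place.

61.7°C

Length n = 32. Base counts: A=12, T=9, C=4, G=7
G+C = 11, so %GC = 11/32 × 100 = 34.375%
Salt term: 16.6 × (-0.77) = -12.782
GC term: 0.41 × 34.375 = 14.094; length term: −675/32 = −21.094
Tm = 81.5 + (-12.782) + 14.094 − 21.094 = 61.718 → 61.7°C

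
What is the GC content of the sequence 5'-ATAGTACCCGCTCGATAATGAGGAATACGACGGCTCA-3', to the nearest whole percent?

49%

Scanning the sequence gives T=7, A=12, C=9, G=9.
G+C = 9 + 9 = 18 out of 37 bases
%GC = 18/37 × 100 = 48.65% ≈ 49%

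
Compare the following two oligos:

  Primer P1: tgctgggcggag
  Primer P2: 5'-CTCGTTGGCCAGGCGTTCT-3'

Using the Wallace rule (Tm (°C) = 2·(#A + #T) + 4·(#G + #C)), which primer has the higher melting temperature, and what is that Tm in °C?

Primer P2, 62°C

Primer P1: A+T=3, G+C=9 → Tm = 2(3)+4(9) = 42°C
Primer P2: A+T=7, G+C=12 → Tm = 2(7)+4(12) = 62°C
42°C vs 62°C → primer P2 is higher.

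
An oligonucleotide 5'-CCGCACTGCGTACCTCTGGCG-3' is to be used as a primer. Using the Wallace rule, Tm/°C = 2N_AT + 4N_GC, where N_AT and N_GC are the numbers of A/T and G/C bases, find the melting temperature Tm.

72°C

Scanning the sequence gives C=9, T=4, A=2, G=6.
So N_AT = 6 and N_GC = 15.
Tm = 4·15 + 2·6 = 60 + 12 = 72°C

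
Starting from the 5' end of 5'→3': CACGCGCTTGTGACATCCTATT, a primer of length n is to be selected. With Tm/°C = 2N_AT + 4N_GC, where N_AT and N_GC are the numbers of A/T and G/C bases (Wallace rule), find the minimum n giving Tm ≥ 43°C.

n = 14

First 13 bases: CACGCGCTTGTGA → Tm = 42°C (< 43°C)
First 14 bases: CACGCGCTTGTGAC → Tm = 46°C (≥ 43°C)
Since every base adds ≥2°C, Tm only increases with n, so the threshold is first crossed at n = 14.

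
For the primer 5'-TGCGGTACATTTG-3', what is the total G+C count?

Base counts: G=4, T=5, C=2, A=2
G+C = 4 + 2 = 6

6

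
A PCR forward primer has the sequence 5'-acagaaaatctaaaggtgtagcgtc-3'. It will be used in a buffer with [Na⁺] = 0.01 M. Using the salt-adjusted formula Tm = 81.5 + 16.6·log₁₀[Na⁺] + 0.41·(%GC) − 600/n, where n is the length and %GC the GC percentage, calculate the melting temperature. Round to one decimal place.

40.7°C

Length n = 25. G=6, C=4, T=5, A=10
G+C = 10, so %GC = 10/25 × 100 = 40%
Salt term: 16.6 × (-2) = -33.2
GC term: 0.41 × 40 = 16.4; length term: −600/25 = −24
Tm = 81.5 + (-33.2) + 16.4 − 24 = 40.7 → 40.7°C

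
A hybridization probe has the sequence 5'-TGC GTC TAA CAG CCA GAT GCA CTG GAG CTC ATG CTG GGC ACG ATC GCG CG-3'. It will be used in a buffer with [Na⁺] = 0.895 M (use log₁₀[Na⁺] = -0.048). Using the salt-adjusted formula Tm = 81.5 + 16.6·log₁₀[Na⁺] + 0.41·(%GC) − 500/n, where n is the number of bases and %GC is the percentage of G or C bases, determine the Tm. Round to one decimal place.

96.1°C

Length n = 50. Scanning the sequence gives A=10, C=15, T=9, G=16.
G+C = 31, so %GC = 31/50 × 100 = 62%
Salt term: 16.6 × (-0.048) = -0.797
GC term: 0.41 × 62 = 25.42; length term: −500/50 = −10
Tm = 81.5 + (-0.797) + 25.42 − 10 = 96.123 → 96.1°C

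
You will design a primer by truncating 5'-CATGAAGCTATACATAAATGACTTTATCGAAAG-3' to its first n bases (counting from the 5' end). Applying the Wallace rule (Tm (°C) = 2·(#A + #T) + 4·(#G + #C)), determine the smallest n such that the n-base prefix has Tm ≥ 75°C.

n = 29

First 28 bases: CATGAAGCTATACATAAATGACTTTATC → Tm = 72°C (< 75°C)
First 29 bases: CATGAAGCTATACATAAATGACTTTATCG → Tm = 76°C (≥ 75°C)
Since every base adds ≥2°C, Tm only increases with n, so the threshold is first crossed at n = 29.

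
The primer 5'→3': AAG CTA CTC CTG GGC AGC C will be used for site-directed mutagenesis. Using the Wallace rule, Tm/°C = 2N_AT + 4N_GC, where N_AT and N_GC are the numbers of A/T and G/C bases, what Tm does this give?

Counting bases: A=4, G=5, C=7, T=3
A+T = 7, G+C = 12
Tm = 2×7 + 4×12 = 62°C

62°C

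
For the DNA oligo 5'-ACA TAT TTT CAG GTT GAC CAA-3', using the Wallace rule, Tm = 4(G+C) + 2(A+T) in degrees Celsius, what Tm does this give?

Counting bases: C=4, T=7, A=7, G=3
So N_AT = 14 and N_GC = 7.
Tm = 2(14) + 4(7) = 28 + 28 = 56°C

56°C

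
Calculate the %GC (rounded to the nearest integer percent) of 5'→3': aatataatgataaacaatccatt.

17%

Scanning the sequence gives G=1, T=7, C=3, A=12.
G+C = 1 + 3 = 4 out of 23 bases
%GC = 4/23 × 100 = 17.39% ≈ 17%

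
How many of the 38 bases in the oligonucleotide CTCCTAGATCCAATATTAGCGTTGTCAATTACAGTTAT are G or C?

13

Counting bases: A=11, G=5, C=8, T=14
Total G or C: 5 + 8 = 13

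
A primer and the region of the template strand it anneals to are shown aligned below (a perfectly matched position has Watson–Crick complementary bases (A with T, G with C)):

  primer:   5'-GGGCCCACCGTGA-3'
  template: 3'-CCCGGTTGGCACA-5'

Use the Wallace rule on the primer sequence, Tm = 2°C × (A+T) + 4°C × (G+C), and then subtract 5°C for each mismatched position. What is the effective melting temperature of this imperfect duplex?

Primer base counts: A=2, T=1, G=5, C=5 → A+T=3, G+C=10
Perfect-match Tm = 2(3) + 4(10) = 6 + 40 = 46°C
Mismatches (positions where the bases are not complementary): 2 (at positions 6, 13)
Effective Tm = 46 − 2×5 = 46 − 10 = 36°C

36°C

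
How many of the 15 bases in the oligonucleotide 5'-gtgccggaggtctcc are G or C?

11

Scanning the sequence gives T=3, A=1, G=6, C=5.
G+C = 6 + 5 = 11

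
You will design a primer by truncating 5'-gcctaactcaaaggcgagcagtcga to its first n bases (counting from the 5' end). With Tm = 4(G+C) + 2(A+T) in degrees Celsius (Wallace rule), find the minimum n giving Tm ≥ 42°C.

n = 14

First 13 bases: GCCTAACTCAAAG → Tm = 38°C (< 42°C)
First 14 bases: GCCTAACTCAAAGG → Tm = 42°C (≥ 42°C)
Since every base adds ≥2°C, Tm only increases with n, so the threshold is first crossed at n = 14.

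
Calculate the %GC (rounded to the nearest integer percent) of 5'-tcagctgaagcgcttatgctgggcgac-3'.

Base counts: C=7, A=5, G=9, T=6
G+C = 9 + 7 = 16 out of 27 bases
%GC = 16/27 × 100 = 59.26% ≈ 59%

59%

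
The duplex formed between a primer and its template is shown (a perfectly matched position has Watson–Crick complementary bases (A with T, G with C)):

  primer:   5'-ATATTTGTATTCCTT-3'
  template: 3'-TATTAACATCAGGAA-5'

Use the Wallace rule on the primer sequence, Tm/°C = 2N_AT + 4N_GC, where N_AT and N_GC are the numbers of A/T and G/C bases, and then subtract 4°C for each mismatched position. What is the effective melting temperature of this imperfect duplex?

Primer base counts: A=3, T=9, G=1, C=2 → A+T=12, G+C=3
Perfect-match Tm = 2(12) + 4(3) = 24 + 12 = 36°C
Mismatches (positions where the bases are not complementary): 2 (at positions 4, 10)
Effective Tm = 36 − 2×4 = 36 − 8 = 28°C

28°C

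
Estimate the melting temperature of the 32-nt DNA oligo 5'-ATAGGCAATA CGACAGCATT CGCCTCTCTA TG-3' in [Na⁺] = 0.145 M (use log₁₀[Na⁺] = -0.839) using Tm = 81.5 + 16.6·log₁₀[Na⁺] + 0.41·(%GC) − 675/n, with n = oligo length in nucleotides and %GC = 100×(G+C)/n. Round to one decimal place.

Length n = 32. Scanning the sequence gives A=9, G=6, C=9, T=8.
G+C = 15, so %GC = 15/32 × 100 = 46.875%
Salt term: 16.6 × (-0.839) = -13.927
GC term: 0.41 × 46.875 = 19.219; length term: −675/32 = −21.094
Tm = 81.5 + (-13.927) + 19.219 − 21.094 = 65.698 → 65.7°C

65.7°C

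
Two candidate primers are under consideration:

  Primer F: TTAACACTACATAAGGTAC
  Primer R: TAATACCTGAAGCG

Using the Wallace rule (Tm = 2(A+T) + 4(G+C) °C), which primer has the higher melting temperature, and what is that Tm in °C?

Primer F: A+T=13, G+C=6 → Tm = 2(13)+4(6) = 50°C
Primer R: A+T=8, G+C=6 → Tm = 2(8)+4(6) = 40°C
50°C vs 40°C → primer F is higher.

Primer F, 50°C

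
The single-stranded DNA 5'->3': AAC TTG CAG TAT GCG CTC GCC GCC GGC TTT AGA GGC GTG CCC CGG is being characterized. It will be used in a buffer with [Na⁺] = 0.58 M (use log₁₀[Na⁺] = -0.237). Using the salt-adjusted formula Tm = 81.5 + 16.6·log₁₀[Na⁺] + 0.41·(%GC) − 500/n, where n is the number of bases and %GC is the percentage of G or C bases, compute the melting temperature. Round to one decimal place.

93.8°C

Length n = 45. C=15, G=15, T=9, A=6
G+C = 30, so %GC = 30/45 × 100 = 66.667%
Salt term: 16.6 × (-0.237) = -3.934
GC term: 0.41 × 66.667 = 27.333; length term: −500/45 = −11.111
Tm = 81.5 + (-3.934) + 27.333 − 11.111 = 93.788 → 93.8°C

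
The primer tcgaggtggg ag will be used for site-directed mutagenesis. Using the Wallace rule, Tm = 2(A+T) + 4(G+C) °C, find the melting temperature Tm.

40°C

G=7, A=2, T=2, C=1
AT pairs contribute 4, GC pairs contribute 8.
Tm = 2(4) + 4(8) = 8 + 32 = 40°C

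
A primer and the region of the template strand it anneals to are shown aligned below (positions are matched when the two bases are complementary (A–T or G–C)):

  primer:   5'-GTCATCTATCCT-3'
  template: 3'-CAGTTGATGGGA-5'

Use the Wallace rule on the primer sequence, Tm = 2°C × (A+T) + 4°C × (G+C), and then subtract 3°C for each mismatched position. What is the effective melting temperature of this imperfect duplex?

Primer base counts: A=2, T=5, G=1, C=4 → A+T=7, G+C=5
Perfect-match Tm = 2(7) + 4(5) = 14 + 20 = 34°C
Mismatches (positions where the bases are not complementary): 2 (at positions 5, 9)
Effective Tm = 34 − 2×3 = 34 − 6 = 28°C

28°C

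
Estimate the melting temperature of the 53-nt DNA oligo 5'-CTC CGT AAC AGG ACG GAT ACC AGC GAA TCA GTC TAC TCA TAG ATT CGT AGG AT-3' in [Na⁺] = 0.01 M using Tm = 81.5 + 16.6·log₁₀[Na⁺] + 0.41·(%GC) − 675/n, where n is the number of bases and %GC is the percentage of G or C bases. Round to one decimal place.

Length n = 53. Scanning the sequence gives A=16, T=12, C=13, G=12.
G+C = 25, so %GC = 25/53 × 100 = 47.17%
Salt term: 16.6 × (-2) = -33.2
GC term: 0.41 × 47.17 = 19.34; length term: −675/53 = −12.736
Tm = 81.5 + (-33.2) + 19.34 − 12.736 = 54.904 → 54.9°C

54.9°C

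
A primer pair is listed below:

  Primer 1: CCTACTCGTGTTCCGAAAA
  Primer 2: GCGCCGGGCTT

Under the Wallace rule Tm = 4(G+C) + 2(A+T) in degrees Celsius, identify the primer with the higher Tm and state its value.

Primer 1, 56°C

Primer 1: A+T=10, G+C=9 → Tm = 2(10)+4(9) = 56°C
Primer 2: A+T=2, G+C=9 → Tm = 2(2)+4(9) = 40°C
56°C vs 40°C → primer 1 is higher.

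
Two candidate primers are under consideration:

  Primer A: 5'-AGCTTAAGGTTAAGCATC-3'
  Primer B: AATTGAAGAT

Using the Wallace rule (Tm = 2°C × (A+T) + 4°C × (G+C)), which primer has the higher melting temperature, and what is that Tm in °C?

Primer A, 50°C

Primer A: A+T=11, G+C=7 → Tm = 2(11)+4(7) = 50°C
Primer B: A+T=8, G+C=2 → Tm = 2(8)+4(2) = 24°C
50°C vs 24°C → primer A is higher.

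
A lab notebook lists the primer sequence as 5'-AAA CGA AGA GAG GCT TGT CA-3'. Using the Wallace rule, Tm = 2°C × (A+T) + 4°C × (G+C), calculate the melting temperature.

Counting bases: G=6, A=8, T=3, C=3
So N_AT = 11 and N_GC = 9.
Tm = 2×11 + 4×9 = 58°C

58°C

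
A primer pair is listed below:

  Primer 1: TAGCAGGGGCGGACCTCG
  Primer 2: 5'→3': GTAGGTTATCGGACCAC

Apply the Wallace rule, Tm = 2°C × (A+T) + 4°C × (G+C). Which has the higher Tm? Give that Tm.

Primer 1, 62°C

Primer 1: A+T=5, G+C=13 → Tm = 2(5)+4(13) = 62°C
Primer 2: A+T=8, G+C=9 → Tm = 2(8)+4(9) = 52°C
62°C vs 52°C → primer 1 is higher.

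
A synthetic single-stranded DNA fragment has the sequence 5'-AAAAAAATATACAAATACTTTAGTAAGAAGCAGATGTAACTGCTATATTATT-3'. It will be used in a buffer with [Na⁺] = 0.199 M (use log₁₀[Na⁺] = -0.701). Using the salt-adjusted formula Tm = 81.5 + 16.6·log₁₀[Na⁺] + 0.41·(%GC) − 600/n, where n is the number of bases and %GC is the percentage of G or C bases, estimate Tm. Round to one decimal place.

67.0°C

Length n = 52. C=5, T=16, G=6, A=25
G+C = 11, so %GC = 11/52 × 100 = 21.154%
Salt term: 16.6 × (-0.701) = -11.637
GC term: 0.41 × 21.154 = 8.673; length term: −600/52 = −11.538
Tm = 81.5 + (-11.637) + 8.673 − 11.538 = 66.998 → 67.0°C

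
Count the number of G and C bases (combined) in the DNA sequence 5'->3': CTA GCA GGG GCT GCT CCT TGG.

14

G=8, A=2, C=6, T=5
Total G or C: 8 + 6 = 14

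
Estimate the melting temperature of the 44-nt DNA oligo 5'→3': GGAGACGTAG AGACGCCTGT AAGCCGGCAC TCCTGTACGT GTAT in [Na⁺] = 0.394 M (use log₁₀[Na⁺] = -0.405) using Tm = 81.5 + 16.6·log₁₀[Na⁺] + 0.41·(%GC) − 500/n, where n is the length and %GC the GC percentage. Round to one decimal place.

Length n = 44. T=9, G=14, A=10, C=11
G+C = 25, so %GC = 25/44 × 100 = 56.818%
Salt term: 16.6 × (-0.405) = -6.723
GC term: 0.41 × 56.818 = 23.295; length term: −500/44 = −11.364
Tm = 81.5 + (-6.723) + 23.295 − 11.364 = 86.708 → 86.7°C

86.7°C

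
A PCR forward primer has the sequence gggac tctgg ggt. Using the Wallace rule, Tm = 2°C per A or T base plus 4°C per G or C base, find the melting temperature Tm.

44°C

Scanning the sequence gives C=2, G=7, A=1, T=3.
A+T = 4, G+C = 9
Tm = 2(4) + 4(9) = 8 + 36 = 44°C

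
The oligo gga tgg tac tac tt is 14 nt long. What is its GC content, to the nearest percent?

C=2, T=5, A=3, G=4
G+C = 4 + 2 = 6 out of 14 bases
%GC = 6/14 × 100 = 42.86% ≈ 43%

43%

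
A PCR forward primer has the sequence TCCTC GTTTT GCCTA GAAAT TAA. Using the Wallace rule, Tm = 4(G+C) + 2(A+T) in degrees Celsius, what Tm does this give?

C=5, A=6, T=9, G=3
AT pairs contribute 15, GC pairs contribute 8.
Tm = 2×15 + 4×8 = 62°C

62°C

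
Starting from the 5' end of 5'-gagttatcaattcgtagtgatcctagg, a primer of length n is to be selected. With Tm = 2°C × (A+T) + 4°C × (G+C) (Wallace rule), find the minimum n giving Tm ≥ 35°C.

n = 14

First 13 bases: GAGTTATCAATTC → Tm = 34°C (< 35°C)
First 14 bases: GAGTTATCAATTCG → Tm = 38°C (≥ 35°C)
Since every base adds ≥2°C, Tm only increases with n, so the threshold is first crossed at n = 14.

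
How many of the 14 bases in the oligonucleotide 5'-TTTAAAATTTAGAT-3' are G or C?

1

Scanning the sequence gives A=6, C=0, T=7, G=1.
G+C = 1 + 0 = 1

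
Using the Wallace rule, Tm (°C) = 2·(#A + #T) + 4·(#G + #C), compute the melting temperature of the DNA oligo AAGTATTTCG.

26°C

Counting bases: C=1, G=2, A=3, T=4
AT pairs contribute 7, GC pairs contribute 3.
Tm = 4·3 + 2·7 = 12 + 14 = 26°C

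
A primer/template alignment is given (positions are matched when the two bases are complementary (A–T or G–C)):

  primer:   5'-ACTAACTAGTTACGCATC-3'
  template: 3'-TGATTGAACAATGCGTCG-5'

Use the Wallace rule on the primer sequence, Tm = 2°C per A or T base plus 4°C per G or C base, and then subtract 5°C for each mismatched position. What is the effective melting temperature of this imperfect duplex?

40°C

Primer base counts: A=6, T=5, G=2, C=5 → A+T=11, G+C=7
Perfect-match Tm = 2(11) + 4(7) = 22 + 28 = 50°C
Mismatches (positions where the bases are not complementary): 2 (at positions 8, 17)
Effective Tm = 50 − 2×5 = 50 − 10 = 40°C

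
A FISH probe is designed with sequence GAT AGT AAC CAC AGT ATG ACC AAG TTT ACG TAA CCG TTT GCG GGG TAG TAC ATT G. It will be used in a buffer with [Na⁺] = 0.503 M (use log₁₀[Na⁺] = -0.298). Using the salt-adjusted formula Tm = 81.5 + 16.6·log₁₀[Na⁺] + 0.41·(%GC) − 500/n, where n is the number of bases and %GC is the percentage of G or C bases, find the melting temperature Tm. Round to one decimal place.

Length n = 55. Counting bases: C=10, G=14, A=16, T=15
G+C = 24, so %GC = 24/55 × 100 = 43.636%
Salt term: 16.6 × (-0.298) = -4.947
GC term: 0.41 × 43.636 = 17.891; length term: −500/55 = −9.091
Tm = 81.5 + (-4.947) + 17.891 − 9.091 = 85.353 → 85.4°C

85.4°C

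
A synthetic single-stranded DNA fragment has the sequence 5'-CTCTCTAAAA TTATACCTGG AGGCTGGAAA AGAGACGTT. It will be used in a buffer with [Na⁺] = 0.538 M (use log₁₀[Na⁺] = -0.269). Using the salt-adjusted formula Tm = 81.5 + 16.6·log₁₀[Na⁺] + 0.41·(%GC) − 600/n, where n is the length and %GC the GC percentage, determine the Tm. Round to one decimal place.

Length n = 39. Scanning the sequence gives T=10, G=9, C=7, A=13.
G+C = 16, so %GC = 16/39 × 100 = 41.026%
Salt term: 16.6 × (-0.269) = -4.465
GC term: 0.41 × 41.026 = 16.821; length term: −600/39 = −15.385
Tm = 81.5 + (-4.465) + 16.821 − 15.385 = 78.471 → 78.5°C

78.5°C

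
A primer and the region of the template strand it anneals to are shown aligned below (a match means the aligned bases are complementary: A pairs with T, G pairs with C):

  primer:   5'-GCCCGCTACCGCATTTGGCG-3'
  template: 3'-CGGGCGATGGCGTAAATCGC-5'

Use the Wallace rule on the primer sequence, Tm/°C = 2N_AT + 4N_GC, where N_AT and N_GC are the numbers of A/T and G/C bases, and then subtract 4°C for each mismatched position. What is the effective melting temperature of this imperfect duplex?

Primer base counts: A=2, T=4, G=6, C=8 → A+T=6, G+C=14
Perfect-match Tm = 2(6) + 4(14) = 12 + 56 = 68°C
Mismatches (positions where the bases are not complementary): 1 (at position 17)
Effective Tm = 68 − 1×4 = 68 − 4 = 64°C

64°C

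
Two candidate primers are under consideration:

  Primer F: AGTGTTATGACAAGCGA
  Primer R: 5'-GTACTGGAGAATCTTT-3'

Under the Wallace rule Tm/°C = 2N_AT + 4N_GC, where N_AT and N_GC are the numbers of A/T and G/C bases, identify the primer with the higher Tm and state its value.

Primer F, 48°C

Primer F: A+T=10, G+C=7 → Tm = 2(10)+4(7) = 48°C
Primer R: A+T=10, G+C=6 → Tm = 2(10)+4(6) = 44°C
48°C vs 44°C → primer F is higher.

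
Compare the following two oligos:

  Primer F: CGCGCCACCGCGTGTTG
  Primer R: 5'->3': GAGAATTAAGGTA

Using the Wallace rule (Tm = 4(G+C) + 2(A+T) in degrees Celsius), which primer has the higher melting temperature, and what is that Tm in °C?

Primer F: A+T=4, G+C=13 → Tm = 2(4)+4(13) = 60°C
Primer R: A+T=9, G+C=4 → Tm = 2(9)+4(4) = 34°C
60°C vs 34°C → primer F is higher.

Primer F, 60°C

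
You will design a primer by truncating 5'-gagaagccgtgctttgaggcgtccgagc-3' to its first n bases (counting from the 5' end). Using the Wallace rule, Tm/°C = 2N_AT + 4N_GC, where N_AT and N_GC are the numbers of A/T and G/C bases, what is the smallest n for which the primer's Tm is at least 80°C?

n = 25

First 24 bases: GAGAAGCCGTGCTTTGAGGCGTCC → Tm = 78°C (< 80°C)
First 25 bases: GAGAAGCCGTGCTTTGAGGCGTCCG → Tm = 82°C (≥ 80°C)
Since every base adds ≥2°C, Tm only increases with n, so the threshold is first crossed at n = 25.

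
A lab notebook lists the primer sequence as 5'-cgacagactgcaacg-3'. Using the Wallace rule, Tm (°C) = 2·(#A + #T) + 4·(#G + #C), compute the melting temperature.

48°C

Scanning the sequence gives G=4, A=5, C=5, T=1.
A+T = 6, G+C = 9
Tm = 2(6) + 4(9) = 12 + 36 = 48°C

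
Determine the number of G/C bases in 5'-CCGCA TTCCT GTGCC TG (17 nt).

11

A=1, G=4, C=7, T=5
Total G or C: 4 + 7 = 11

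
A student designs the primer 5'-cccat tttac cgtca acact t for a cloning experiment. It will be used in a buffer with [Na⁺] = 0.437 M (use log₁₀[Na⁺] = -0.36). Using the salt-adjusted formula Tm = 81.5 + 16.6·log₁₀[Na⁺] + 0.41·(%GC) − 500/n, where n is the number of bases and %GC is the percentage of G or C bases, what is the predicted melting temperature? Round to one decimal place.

69.3°C

Length n = 21. Counting bases: A=5, C=8, T=7, G=1
G+C = 9, so %GC = 9/21 × 100 = 42.857%
Salt term: 16.6 × (-0.36) = -5.976
GC term: 0.41 × 42.857 = 17.571; length term: −500/21 = −23.81
Tm = 81.5 + (-5.976) + 17.571 − 23.81 = 69.285 → 69.3°C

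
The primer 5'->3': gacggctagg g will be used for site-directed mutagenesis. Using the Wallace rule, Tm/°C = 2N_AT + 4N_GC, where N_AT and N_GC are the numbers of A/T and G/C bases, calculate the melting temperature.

Counting bases: T=1, C=2, A=2, G=6
A+T = 3, G+C = 8
Tm = 4·8 + 2·3 = 32 + 6 = 38°C

38°C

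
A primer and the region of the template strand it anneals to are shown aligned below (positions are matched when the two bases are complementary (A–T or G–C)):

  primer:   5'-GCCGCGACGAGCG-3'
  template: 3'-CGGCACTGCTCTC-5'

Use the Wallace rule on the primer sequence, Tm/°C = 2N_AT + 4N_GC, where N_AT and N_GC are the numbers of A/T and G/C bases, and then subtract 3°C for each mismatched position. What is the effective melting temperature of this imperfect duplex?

Primer base counts: A=2, T=0, G=6, C=5 → A+T=2, G+C=11
Perfect-match Tm = 2(2) + 4(11) = 4 + 44 = 48°C
Mismatches (positions where the bases are not complementary): 2 (at positions 5, 12)
Effective Tm = 48 − 2×3 = 48 − 6 = 42°C

42°C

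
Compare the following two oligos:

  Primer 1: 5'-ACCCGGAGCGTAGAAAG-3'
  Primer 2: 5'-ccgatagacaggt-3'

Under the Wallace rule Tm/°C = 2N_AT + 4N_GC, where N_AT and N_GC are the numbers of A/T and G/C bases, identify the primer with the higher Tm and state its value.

Primer 1, 54°C

Primer 1: A+T=7, G+C=10 → Tm = 2(7)+4(10) = 54°C
Primer 2: A+T=6, G+C=7 → Tm = 2(6)+4(7) = 40°C
54°C vs 40°C → primer 1 is higher.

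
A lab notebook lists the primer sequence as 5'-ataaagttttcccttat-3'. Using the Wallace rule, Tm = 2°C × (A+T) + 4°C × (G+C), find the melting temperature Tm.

42°C

C=3, G=1, T=8, A=5
So N_AT = 13 and N_GC = 4.
Tm = 2×13 + 4×4 = 42°C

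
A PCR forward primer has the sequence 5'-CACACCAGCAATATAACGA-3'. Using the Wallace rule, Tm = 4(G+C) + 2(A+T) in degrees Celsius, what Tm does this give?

54°C

Base counts: T=2, G=2, C=6, A=9
So N_AT = 11 and N_GC = 8.
Tm = 2(11) + 4(8) = 22 + 32 = 54°C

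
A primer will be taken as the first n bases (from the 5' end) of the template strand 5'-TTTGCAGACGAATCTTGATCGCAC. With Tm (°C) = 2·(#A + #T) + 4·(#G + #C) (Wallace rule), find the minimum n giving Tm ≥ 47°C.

n = 17

First 16 bases: TTTGCAGACGAATCTT → Tm = 44°C (< 47°C)
First 17 bases: TTTGCAGACGAATCTTG → Tm = 48°C (≥ 47°C)
Since every base adds ≥2°C, Tm only increases with n, so the threshold is first crossed at n = 17.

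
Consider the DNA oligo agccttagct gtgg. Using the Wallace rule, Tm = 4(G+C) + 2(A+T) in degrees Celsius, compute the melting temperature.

Scanning the sequence gives T=4, A=2, C=3, G=5.
AT pairs contribute 6, GC pairs contribute 8.
Tm = 4·8 + 2·6 = 32 + 12 = 44°C

44°C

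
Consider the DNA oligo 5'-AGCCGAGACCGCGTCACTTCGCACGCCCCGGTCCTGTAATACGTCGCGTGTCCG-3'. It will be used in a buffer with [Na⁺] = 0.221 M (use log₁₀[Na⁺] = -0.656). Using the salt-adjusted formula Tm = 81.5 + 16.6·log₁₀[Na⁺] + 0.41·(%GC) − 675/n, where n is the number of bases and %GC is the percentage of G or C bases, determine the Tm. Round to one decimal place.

Length n = 54. C=21, A=8, T=10, G=15
G+C = 36, so %GC = 36/54 × 100 = 66.667%
Salt term: 16.6 × (-0.656) = -10.89
GC term: 0.41 × 66.667 = 27.333; length term: −675/54 = −12.5
Tm = 81.5 + (-10.89) + 27.333 − 12.5 = 85.443 → 85.4°C

85.4°C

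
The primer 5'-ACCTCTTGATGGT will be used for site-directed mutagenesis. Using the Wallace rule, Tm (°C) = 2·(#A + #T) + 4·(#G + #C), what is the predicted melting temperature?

38°C

G=3, T=5, A=2, C=3
So N_AT = 7 and N_GC = 6.
Tm = 2×7 + 4×6 = 38°C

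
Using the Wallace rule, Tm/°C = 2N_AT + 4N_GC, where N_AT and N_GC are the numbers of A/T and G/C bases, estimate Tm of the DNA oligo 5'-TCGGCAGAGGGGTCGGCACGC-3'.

Scanning the sequence gives A=3, T=2, G=10, C=6.
So N_AT = 5 and N_GC = 16.
Tm = 2×5 + 4×16 = 74°C

74°C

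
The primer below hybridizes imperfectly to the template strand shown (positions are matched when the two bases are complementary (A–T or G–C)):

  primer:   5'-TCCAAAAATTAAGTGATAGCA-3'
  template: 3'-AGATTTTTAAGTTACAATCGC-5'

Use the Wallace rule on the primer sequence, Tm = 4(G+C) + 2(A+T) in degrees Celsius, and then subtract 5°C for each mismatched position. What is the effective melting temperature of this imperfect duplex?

Primer base counts: A=10, T=5, G=3, C=3 → A+T=15, G+C=6
Perfect-match Tm = 2(15) + 4(6) = 30 + 24 = 54°C
Mismatches (positions where the bases are not complementary): 5 (at positions 3, 11, 13, 16, 21)
Effective Tm = 54 − 5×5 = 54 − 25 = 29°C

29°C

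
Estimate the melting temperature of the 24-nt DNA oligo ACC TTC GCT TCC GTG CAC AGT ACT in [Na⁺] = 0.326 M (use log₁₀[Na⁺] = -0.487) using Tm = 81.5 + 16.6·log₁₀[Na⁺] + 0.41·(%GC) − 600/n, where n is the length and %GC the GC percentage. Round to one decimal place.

Length n = 24. Base counts: T=7, A=4, C=9, G=4
G+C = 13, so %GC = 13/24 × 100 = 54.167%
Salt term: 16.6 × (-0.487) = -8.084
GC term: 0.41 × 54.167 = 22.208; length term: −600/24 = −25
Tm = 81.5 + (-8.084) + 22.208 − 25 = 70.624 → 70.6°C

70.6°C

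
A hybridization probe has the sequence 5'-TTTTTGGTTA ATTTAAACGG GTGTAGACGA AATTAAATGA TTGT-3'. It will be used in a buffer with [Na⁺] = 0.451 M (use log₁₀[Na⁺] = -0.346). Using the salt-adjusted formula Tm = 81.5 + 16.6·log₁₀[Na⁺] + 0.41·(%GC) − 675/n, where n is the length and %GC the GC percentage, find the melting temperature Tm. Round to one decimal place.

71.6°C

Length n = 44. G=10, T=18, A=14, C=2
G+C = 12, so %GC = 12/44 × 100 = 27.273%
Salt term: 16.6 × (-0.346) = -5.744
GC term: 0.41 × 27.273 = 11.182; length term: −675/44 = −15.341
Tm = 81.5 + (-5.744) + 11.182 − 15.341 = 71.597 → 71.6°C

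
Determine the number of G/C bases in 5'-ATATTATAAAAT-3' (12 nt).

Base counts: C=0, T=5, G=0, A=7
Total G or C: 0 + 0 = 0

0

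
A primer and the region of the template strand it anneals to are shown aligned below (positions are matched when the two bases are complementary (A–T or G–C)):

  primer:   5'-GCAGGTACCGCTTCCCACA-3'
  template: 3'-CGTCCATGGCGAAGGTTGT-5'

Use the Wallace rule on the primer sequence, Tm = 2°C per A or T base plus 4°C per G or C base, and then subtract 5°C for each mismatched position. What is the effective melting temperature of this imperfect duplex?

Primer base counts: A=4, T=3, G=4, C=8 → A+T=7, G+C=12
Perfect-match Tm = 2(7) + 4(12) = 14 + 48 = 62°C
Mismatches (positions where the bases are not complementary): 1 (at position 16)
Effective Tm = 62 − 1×5 = 62 − 5 = 57°C

57°C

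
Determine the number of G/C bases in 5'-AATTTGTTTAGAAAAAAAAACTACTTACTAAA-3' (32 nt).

Base counts: C=3, T=10, A=17, G=2
G+C = 2 + 3 = 5

5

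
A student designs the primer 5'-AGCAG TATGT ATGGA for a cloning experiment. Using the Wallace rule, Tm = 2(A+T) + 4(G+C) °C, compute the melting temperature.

42°C

Base counts: A=5, T=4, C=1, G=5
So N_AT = 9 and N_GC = 6.
Tm = 2(9) + 4(6) = 18 + 24 = 42°C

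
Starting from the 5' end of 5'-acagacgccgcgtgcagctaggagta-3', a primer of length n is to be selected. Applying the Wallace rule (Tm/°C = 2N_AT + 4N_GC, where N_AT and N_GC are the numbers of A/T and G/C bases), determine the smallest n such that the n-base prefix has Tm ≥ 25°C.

First 7 bases: ACAGACG → Tm = 22°C (< 25°C)
First 8 bases: ACAGACGC → Tm = 26°C (≥ 25°C)
Since every base adds ≥2°C, Tm only increases with n, so the threshold is first crossed at n = 8.

n = 8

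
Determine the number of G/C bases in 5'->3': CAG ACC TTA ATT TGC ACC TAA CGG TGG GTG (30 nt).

15

Base counts: T=8, C=7, G=8, A=7
Total G or C: 8 + 7 = 15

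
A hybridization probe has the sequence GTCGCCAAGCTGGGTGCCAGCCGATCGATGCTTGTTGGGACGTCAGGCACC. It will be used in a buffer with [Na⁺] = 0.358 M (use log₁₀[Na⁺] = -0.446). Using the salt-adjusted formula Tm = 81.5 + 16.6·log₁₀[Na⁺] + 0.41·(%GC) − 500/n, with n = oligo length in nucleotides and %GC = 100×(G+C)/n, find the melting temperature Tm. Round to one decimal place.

90.8°C

Length n = 51. C=15, A=8, G=18, T=10
G+C = 33, so %GC = 33/51 × 100 = 64.706%
Salt term: 16.6 × (-0.446) = -7.404
GC term: 0.41 × 64.706 = 26.529; length term: −500/51 = −9.804
Tm = 81.5 + (-7.404) + 26.529 − 9.804 = 90.821 → 90.8°C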